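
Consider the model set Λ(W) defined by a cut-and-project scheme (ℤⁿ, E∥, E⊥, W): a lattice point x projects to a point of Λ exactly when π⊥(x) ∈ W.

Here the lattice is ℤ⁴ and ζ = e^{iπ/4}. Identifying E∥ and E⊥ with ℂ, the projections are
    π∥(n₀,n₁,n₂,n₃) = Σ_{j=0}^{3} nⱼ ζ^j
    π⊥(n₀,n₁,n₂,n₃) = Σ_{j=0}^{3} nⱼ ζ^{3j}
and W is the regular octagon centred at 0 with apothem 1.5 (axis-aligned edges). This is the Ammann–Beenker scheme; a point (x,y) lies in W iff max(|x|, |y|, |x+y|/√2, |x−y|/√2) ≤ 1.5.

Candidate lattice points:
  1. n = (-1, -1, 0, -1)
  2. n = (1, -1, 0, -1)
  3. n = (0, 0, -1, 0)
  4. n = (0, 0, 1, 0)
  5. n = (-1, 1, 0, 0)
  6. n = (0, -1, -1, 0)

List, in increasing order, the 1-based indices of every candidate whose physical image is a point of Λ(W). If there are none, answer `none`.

Internal map: ζ^{3j} for j=0..3 gives (1,0), (−√2/2,√2/2), (0,−1), (√2/2,√2/2).
#1 (-1, -1, 0, -1): internal (-1.00000, -1.41421); octagon support 1.70711 vs apothem 1.5 → ∉ W
#2 (1, -1, 0, -1): internal (1.00000, -1.41421); octagon support 1.70711 vs apothem 1.5 → ∉ W
#3 (0, 0, -1, 0): internal (0.00000, 1.00000); octagon support 1.00000 vs apothem 1.5 → ∈ W
#4 (0, 0, 1, 0): internal (0.00000, -1.00000); octagon support 1.00000 vs apothem 1.5 → ∈ W
#5 (-1, 1, 0, 0): internal (-1.70711, 0.70711); octagon support 1.70711 vs apothem 1.5 → ∉ W
#6 (0, -1, -1, 0): internal (0.70711, 0.29289); octagon support 0.70711 vs apothem 1.5 → ∈ W

3, 4, 6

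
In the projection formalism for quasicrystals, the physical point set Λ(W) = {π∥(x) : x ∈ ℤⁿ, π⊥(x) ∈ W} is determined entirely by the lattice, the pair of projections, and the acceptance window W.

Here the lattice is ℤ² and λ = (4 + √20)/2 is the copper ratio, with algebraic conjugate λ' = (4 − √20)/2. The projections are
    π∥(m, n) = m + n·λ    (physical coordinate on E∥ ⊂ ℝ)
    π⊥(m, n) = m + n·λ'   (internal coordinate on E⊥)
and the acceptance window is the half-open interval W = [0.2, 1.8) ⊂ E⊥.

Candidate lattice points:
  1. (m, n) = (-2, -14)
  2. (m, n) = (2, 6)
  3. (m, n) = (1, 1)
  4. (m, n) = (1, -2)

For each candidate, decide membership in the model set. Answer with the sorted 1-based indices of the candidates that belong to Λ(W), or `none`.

1, 2, 3, 4

Numerically λ ≈ 4.2361 and λ' = −1/λ ≈ -0.2361.
[1] lift (-2,-14): star map gives 1.3050; window check 0.2 ≤ 1.3050 < 1.8 is true → IN Λ
[2] lift (2,6): star map gives 0.5836; window check 0.2 ≤ 0.5836 < 1.8 is true → IN Λ
[3] lift (1,1): star map gives 0.7639; window check 0.2 ≤ 0.7639 < 1.8 is true → IN Λ
[4] lift (1,-2): star map gives 1.4721; window check 0.2 ≤ 1.4721 < 1.8 is true → IN Λ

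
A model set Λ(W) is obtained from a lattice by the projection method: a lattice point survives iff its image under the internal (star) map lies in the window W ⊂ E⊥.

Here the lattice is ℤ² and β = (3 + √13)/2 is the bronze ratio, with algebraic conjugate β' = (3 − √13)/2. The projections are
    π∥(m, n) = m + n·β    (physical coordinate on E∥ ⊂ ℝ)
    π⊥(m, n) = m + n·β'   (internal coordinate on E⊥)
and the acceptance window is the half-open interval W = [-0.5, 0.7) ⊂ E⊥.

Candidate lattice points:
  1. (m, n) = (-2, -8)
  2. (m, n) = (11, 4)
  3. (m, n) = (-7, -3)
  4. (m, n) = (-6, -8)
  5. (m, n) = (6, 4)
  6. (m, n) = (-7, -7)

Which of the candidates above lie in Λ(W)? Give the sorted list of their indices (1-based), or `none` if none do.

Numerically β ≈ 3.30278 and β' = −1/β ≈ -0.30278.
candidate 1: (m,n)=(-2,-8) → π∥ = -2-8·β ≈ -28.42221, π⊥ = -2-8·β' ≈ 0.42221 ∈ [-0.5, 0.7) ⇒ IN Λ
candidate 2: (m,n)=(11,4) → π∥ = 11+4·β ≈ 24.21110, π⊥ = 11+4·β' ≈ 9.78890 ∉ [-0.5, 0.7) ⇒ out
candidate 3: (m,n)=(-7,-3) → π∥ = -7-3·β ≈ -16.90833, π⊥ = -7-3·β' ≈ -6.09167 ∉ [-0.5, 0.7) ⇒ out
candidate 4: (m,n)=(-6,-8) → π∥ = -6-8·β ≈ -32.42221, π⊥ = -6-8·β' ≈ -3.57779 ∉ [-0.5, 0.7) ⇒ out
candidate 5: (m,n)=(6,4) → π∥ = 6+4·β ≈ 19.21110, π⊥ = 6+4·β' ≈ 4.78890 ∉ [-0.5, 0.7) ⇒ out
candidate 6: (m,n)=(-7,-7) → π∥ = -7-7·β ≈ -30.11943, π⊥ = -7-7·β' ≈ -4.88057 ∉ [-0.5, 0.7) ⇒ out

1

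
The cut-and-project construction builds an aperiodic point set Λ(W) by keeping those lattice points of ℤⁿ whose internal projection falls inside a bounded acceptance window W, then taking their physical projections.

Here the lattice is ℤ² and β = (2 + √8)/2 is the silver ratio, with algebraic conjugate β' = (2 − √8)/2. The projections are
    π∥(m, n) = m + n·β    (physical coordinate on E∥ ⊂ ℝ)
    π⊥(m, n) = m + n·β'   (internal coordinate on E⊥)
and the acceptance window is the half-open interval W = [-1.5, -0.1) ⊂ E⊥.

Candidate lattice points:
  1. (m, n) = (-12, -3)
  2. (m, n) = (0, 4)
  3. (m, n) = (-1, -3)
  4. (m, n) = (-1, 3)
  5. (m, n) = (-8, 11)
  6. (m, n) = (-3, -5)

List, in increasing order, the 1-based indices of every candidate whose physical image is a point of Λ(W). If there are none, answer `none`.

6

Compute β' = (2−√8)/2 = -0.41421, so π⊥(m,n) = m -0.41421·n.
candidate 1: (m,n)=(-12,-3) → π∥ = -12-3·β ≈ -19.24264, π⊥ = -12-3·β' ≈ -10.75736 ∉ [-1.5, -0.1) ⇒ out
candidate 2: (m,n)=(0,4) → π∥ = 0+4·β ≈ 9.65685, π⊥ = 0+4·β' ≈ -1.65685 ∉ [-1.5, -0.1) ⇒ out
candidate 3: (m,n)=(-1,-3) → π∥ = -1-3·β ≈ -8.24264, π⊥ = -1-3·β' ≈ 0.24264 ∉ [-1.5, -0.1) ⇒ out
candidate 4: (m,n)=(-1,3) → π∥ = -1+3·β ≈ 6.24264, π⊥ = -1+3·β' ≈ -2.24264 ∉ [-1.5, -0.1) ⇒ out
candidate 5: (m,n)=(-8,11) → π∥ = -8+11·β ≈ 18.55635, π⊥ = -8+11·β' ≈ -12.55635 ∉ [-1.5, -0.1) ⇒ out
candidate 6: (m,n)=(-3,-5) → π∥ = -3-5·β ≈ -15.07107, π⊥ = -3-5·β' ≈ -0.92893 ∈ [-1.5, -0.1) ⇒ IN Λ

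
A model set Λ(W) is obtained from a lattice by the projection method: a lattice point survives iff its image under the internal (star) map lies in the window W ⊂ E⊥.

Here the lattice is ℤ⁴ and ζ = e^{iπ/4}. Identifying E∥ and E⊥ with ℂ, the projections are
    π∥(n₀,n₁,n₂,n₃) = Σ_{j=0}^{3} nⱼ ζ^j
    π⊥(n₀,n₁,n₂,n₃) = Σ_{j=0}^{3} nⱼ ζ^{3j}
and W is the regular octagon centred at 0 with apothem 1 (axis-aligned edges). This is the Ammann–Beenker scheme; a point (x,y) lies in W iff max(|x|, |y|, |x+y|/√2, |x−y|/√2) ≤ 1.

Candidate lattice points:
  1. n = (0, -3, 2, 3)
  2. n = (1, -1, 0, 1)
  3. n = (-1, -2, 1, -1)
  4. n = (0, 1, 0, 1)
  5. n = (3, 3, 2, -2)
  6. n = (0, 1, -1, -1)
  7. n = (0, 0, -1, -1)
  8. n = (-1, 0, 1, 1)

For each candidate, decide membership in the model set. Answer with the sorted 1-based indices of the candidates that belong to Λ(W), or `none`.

7, 8

Internal map: ζ^{3j} for j=0..3 gives (1,0), (−√2/2,√2/2), (0,−1), (√2/2,√2/2).
candidate 1: n = (0, -3, 2, 3) → π⊥ ≈ (+4.2426, -2.0000); max(|x|,|y|,|x±y|/√2) = 4.4142 > 1 ⇒ ∉ W
candidate 2: n = (1, -1, 0, 1) → π⊥ ≈ (+2.4142, +0.0000); max(|x|,|y|,|x±y|/√2) = 2.4142 > 1 ⇒ ∉ W
candidate 3: n = (-1, -2, 1, -1) → π⊥ ≈ (-0.2929, -3.1213); max(|x|,|y|,|x±y|/√2) = 3.1213 > 1 ⇒ ∉ W
candidate 4: n = (0, 1, 0, 1) → π⊥ ≈ (+0.0000, +1.4142); max(|x|,|y|,|x±y|/√2) = 1.4142 > 1 ⇒ ∉ W
candidate 5: n = (3, 3, 2, -2) → π⊥ ≈ (-0.5355, -1.2929); max(|x|,|y|,|x±y|/√2) = 1.2929 > 1 ⇒ ∉ W
candidate 6: n = (0, 1, -1, -1) → π⊥ ≈ (-1.4142, +1.0000); max(|x|,|y|,|x±y|/√2) = 1.7071 > 1 ⇒ ∉ W
candidate 7: n = (0, 0, -1, -1) → π⊥ ≈ (-0.7071, +0.2929); max(|x|,|y|,|x±y|/√2) = 0.7071 ≤ 1 ⇒ ∈ W
candidate 8: n = (-1, 0, 1, 1) → π⊥ ≈ (-0.2929, -0.2929); max(|x|,|y|,|x±y|/√2) = 0.4142 ≤ 1 ⇒ ∈ W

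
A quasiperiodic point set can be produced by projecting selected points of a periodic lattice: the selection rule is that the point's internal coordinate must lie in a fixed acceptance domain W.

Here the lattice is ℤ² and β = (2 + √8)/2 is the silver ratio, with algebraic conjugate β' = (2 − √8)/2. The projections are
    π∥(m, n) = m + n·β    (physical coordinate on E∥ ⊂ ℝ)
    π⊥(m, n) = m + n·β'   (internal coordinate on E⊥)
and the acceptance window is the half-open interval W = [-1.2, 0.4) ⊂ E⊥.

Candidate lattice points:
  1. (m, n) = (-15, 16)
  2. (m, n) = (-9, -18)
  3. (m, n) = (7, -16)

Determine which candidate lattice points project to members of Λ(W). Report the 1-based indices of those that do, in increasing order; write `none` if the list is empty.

β' = (2−√8)/2 ≈ -0.414214.
#1 (-15,16): internal coord -15 + (16)·β' = -21.627417; -21.627417 ∉ [-1.2, 0.4) → out
#2 (-9,-18): internal coord -9 + (-18)·β' = -1.544156; -1.544156 ∉ [-1.2, 0.4) → out
#3 (7,-16): internal coord 7 + (-16)·β' = +13.627417; +13.627417 ∉ [-1.2, 0.4) → out

none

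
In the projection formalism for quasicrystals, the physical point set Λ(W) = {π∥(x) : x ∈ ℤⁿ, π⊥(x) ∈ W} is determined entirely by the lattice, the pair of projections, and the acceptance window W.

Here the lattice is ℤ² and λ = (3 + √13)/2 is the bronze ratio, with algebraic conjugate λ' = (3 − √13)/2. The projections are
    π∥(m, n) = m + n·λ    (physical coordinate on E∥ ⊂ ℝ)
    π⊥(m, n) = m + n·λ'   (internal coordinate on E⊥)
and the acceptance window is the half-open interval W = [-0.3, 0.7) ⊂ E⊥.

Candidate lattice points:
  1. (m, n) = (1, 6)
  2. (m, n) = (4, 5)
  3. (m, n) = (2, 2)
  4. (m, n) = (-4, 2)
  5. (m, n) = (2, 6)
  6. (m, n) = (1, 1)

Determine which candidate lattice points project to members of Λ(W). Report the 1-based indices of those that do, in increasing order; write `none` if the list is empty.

5, 6

Numerically λ ≈ 3.30278 and λ' = −1/λ ≈ -0.30278.
[1] lift (1,6): star map gives -0.81665; window check -0.3 ≤ -0.81665 < 0.7 is false → out
[2] lift (4,5): star map gives 2.48612; window check -0.3 ≤ 2.48612 < 0.7 is false → out
[3] lift (2,2): star map gives 1.39445; window check -0.3 ≤ 1.39445 < 0.7 is false → out
[4] lift (-4,2): star map gives -4.60555; window check -0.3 ≤ -4.60555 < 0.7 is false → out
[5] lift (2,6): star map gives 0.18335; window check -0.3 ≤ 0.18335 < 0.7 is true → IN Λ
[6] lift (1,1): star map gives 0.69722; window check -0.3 ≤ 0.69722 < 0.7 is true → IN Λ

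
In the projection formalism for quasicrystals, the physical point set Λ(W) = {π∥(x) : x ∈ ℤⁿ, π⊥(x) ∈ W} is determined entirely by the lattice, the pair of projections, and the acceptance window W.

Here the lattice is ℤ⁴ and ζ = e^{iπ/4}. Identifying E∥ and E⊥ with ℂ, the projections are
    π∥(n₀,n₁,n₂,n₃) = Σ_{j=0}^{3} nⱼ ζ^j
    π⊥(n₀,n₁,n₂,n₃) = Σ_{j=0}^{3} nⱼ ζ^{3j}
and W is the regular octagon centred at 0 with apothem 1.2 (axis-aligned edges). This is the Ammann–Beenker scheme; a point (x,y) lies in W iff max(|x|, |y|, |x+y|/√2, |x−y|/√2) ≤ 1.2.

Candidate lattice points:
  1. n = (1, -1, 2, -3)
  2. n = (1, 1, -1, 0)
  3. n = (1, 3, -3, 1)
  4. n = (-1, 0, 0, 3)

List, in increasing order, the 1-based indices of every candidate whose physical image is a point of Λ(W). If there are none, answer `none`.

none

π⊥(n) = n₀ + n₁ζ³ + n₂ζ⁶ + n₃ζ⁹ where ζ = e^{iπ/4}.
candidate 1: n = (1, -1, 2, -3) → π⊥ ≈ (-0.4142, -4.8284); max(|x|,|y|,|x±y|/√2) = 4.8284 > 1.2 ⇒ ∉ W
candidate 2: n = (1, 1, -1, 0) → π⊥ ≈ (+0.2929, +1.7071); max(|x|,|y|,|x±y|/√2) = 1.7071 > 1.2 ⇒ ∉ W
candidate 3: n = (1, 3, -3, 1) → π⊥ ≈ (-0.4142, +5.8284); max(|x|,|y|,|x±y|/√2) = 5.8284 > 1.2 ⇒ ∉ W
candidate 4: n = (-1, 0, 0, 3) → π⊥ ≈ (+1.1213, +2.1213); max(|x|,|y|,|x±y|/√2) = 2.2929 > 1.2 ⇒ ∉ W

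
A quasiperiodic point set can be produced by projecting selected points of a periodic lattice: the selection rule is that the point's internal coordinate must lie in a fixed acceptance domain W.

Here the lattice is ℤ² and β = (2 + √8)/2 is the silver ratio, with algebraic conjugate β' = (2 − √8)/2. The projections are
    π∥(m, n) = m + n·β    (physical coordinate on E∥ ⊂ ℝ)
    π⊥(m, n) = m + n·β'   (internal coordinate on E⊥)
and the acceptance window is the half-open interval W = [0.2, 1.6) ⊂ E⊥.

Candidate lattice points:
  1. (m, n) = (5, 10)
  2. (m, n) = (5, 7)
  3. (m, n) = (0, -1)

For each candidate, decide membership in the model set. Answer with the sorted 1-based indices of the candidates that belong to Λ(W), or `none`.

1, 3

Numerically β ≈ 2.4142 and β' = −1/β ≈ -0.4142.
#1 (5,10): internal coord 5 + (10)·β' = +0.8579; +0.8579 ∈ [0.2, 1.6) → IN Λ
#2 (5,7): internal coord 5 + (7)·β' = +2.1005; +2.1005 ∉ [0.2, 1.6) → out
#3 (0,-1): internal coord 0 + (-1)·β' = +0.4142; +0.4142 ∈ [0.2, 1.6) → IN Λ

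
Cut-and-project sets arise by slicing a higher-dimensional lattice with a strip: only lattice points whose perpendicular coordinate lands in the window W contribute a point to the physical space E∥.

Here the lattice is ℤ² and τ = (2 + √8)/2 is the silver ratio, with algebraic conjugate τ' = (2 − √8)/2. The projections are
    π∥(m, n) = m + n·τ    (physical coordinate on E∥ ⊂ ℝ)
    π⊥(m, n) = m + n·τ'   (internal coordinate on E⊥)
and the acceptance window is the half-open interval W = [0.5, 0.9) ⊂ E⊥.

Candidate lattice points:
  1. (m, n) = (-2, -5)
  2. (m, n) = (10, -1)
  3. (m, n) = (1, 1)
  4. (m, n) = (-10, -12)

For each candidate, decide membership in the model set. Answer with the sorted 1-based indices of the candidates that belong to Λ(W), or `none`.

3

Compute τ' = (2−√8)/2 = -0.414214, so π⊥(m,n) = m -0.414214·n.
#1 (-2,-5): internal coord -2 + (-5)·τ' = +0.071068; +0.071068 ∉ [0.5, 0.9) → out
#2 (10,-1): internal coord 10 + (-1)·τ' = +10.414214; +10.414214 ∉ [0.5, 0.9) → out
#3 (1,1): internal coord 1 + (1)·τ' = +0.585786; +0.585786 ∈ [0.5, 0.9) → IN Λ
#4 (-10,-12): internal coord -10 + (-12)·τ' = -5.029437; -5.029437 ∉ [0.5, 0.9) → out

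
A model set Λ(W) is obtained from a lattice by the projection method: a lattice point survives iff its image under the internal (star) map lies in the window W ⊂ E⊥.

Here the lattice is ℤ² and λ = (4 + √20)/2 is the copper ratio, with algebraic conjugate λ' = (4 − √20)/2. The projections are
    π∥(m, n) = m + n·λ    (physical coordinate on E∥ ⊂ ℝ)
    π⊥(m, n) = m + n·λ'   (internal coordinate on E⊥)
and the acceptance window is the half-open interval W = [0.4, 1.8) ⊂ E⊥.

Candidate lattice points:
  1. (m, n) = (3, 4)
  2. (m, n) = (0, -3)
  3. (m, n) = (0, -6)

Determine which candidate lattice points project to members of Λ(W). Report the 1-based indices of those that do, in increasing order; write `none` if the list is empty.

2, 3

λ' = (4−√20)/2 ≈ -0.236068.
#1 (3,4): internal coord 3 + (4)·λ' = +2.055728; +2.055728 ∉ [0.4, 1.8) → out
#2 (0,-3): internal coord 0 + (-3)·λ' = +0.708204; +0.708204 ∈ [0.4, 1.8) → IN Λ
#3 (0,-6): internal coord 0 + (-6)·λ' = +1.416408; +1.416408 ∈ [0.4, 1.8) → IN Λ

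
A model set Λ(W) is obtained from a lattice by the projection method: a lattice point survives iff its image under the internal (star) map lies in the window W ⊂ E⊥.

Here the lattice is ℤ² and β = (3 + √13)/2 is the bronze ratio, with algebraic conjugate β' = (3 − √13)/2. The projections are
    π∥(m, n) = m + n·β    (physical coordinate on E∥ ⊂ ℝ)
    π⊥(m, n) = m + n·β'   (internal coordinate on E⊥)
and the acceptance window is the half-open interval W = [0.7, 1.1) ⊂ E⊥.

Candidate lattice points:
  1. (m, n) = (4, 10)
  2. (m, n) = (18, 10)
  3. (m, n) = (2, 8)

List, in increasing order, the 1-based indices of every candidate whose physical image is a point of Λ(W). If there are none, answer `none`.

Compute β' = (3−√13)/2 = -0.30278, so π⊥(m,n) = m -0.30278·n.
#1 (4,10): internal coord 4 + (10)·β' = +0.97224; +0.97224 ∈ [0.7, 1.1) → IN Λ
#2 (18,10): internal coord 18 + (10)·β' = +14.97224; +14.97224 ∉ [0.7, 1.1) → out
#3 (2,8): internal coord 2 + (8)·β' = -0.42221; -0.42221 ∉ [0.7, 1.1) → out

1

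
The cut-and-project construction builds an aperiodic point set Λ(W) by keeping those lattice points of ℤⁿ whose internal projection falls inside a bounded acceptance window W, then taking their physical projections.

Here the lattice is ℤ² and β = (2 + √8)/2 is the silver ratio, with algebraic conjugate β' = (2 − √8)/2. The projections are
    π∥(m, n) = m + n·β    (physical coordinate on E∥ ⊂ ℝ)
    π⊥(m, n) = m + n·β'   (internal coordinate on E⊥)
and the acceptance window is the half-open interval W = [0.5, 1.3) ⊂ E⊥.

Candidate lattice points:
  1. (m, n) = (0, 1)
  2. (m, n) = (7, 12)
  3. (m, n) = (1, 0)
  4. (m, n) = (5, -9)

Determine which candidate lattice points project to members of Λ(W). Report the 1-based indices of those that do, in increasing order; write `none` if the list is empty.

Numerically β ≈ 2.4142 and β' = −1/β ≈ -0.4142.
#1 (0,1): internal coord 0 + (1)·β' = -0.4142; -0.4142 ∉ [0.5, 1.3) → out
#2 (7,12): internal coord 7 + (12)·β' = +2.0294; +2.0294 ∉ [0.5, 1.3) → out
#3 (1,0): internal coord 1 + (0)·β' = +1.0000; +1.0000 ∈ [0.5, 1.3) → IN Λ
#4 (5,-9): internal coord 5 + (-9)·β' = +8.7279; +8.7279 ∉ [0.5, 1.3) → out

3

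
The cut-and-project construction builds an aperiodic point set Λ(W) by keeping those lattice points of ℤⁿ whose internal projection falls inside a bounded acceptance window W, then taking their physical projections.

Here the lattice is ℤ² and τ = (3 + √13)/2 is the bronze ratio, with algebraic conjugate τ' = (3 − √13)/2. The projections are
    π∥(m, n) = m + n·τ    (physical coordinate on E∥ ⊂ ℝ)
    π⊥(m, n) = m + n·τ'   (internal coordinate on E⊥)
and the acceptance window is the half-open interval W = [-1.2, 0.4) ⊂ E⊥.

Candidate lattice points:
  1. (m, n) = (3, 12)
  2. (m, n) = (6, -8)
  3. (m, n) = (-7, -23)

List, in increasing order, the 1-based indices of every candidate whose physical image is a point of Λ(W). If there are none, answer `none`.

1, 3

Compute τ' = (3−√13)/2 = -0.30278, so π⊥(m,n) = m -0.30278·n.
[1] lift (3,12): star map gives -0.63331; window check -1.2 ≤ -0.63331 < 0.4 is true → IN Λ
[2] lift (6,-8): star map gives 8.42221; window check -1.2 ≤ 8.42221 < 0.4 is false → out
[3] lift (-7,-23): star map gives -0.03616; window check -1.2 ≤ -0.03616 < 0.4 is true → IN Λ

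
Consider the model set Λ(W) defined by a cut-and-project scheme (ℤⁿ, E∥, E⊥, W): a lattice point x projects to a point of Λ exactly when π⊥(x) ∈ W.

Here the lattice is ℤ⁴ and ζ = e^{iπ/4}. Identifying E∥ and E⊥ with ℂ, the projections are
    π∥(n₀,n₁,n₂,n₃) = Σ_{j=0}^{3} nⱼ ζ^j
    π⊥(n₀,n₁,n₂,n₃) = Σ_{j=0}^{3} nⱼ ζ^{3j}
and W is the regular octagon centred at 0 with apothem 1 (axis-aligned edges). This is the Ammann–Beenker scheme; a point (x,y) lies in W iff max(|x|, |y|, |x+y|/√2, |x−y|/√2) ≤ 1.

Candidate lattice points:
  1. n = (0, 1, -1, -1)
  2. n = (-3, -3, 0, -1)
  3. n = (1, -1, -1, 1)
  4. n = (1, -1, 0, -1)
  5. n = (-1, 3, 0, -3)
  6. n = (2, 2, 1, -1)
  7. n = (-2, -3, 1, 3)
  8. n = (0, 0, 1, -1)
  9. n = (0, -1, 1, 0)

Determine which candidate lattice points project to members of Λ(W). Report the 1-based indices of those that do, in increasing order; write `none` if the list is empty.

6

Internal map: ζ^{3j} for j=0..3 gives (1,0), (−√2/2,√2/2), (0,−1), (√2/2,√2/2).
candidate 1: n = (0, 1, -1, -1) → π⊥ ≈ (-1.41421, +1.00000); max(|x|,|y|,|x±y|/√2) = 1.70711 > 1 ⇒ ∉ W
candidate 2: n = (-3, -3, 0, -1) → π⊥ ≈ (-1.58579, -2.82843); max(|x|,|y|,|x±y|/√2) = 3.12132 > 1 ⇒ ∉ W
candidate 3: n = (1, -1, -1, 1) → π⊥ ≈ (+2.41421, +1.00000); max(|x|,|y|,|x±y|/√2) = 2.41421 > 1 ⇒ ∉ W
candidate 4: n = (1, -1, 0, -1) → π⊥ ≈ (+1.00000, -1.41421); max(|x|,|y|,|x±y|/√2) = 1.70711 > 1 ⇒ ∉ W
candidate 5: n = (-1, 3, 0, -3) → π⊥ ≈ (-5.24264, +0.00000); max(|x|,|y|,|x±y|/√2) = 5.24264 > 1 ⇒ ∉ W
candidate 6: n = (2, 2, 1, -1) → π⊥ ≈ (-0.12132, -0.29289); max(|x|,|y|,|x±y|/√2) = 0.29289 ≤ 1 ⇒ ∈ W
candidate 7: n = (-2, -3, 1, 3) → π⊥ ≈ (+2.24264, -1.00000); max(|x|,|y|,|x±y|/√2) = 2.29289 > 1 ⇒ ∉ W
candidate 8: n = (0, 0, 1, -1) → π⊥ ≈ (-0.70711, -1.70711); max(|x|,|y|,|x±y|/√2) = 1.70711 > 1 ⇒ ∉ W
candidate 9: n = (0, -1, 1, 0) → π⊥ ≈ (+0.70711, -1.70711); max(|x|,|y|,|x±y|/√2) = 1.70711 > 1 ⇒ ∉ W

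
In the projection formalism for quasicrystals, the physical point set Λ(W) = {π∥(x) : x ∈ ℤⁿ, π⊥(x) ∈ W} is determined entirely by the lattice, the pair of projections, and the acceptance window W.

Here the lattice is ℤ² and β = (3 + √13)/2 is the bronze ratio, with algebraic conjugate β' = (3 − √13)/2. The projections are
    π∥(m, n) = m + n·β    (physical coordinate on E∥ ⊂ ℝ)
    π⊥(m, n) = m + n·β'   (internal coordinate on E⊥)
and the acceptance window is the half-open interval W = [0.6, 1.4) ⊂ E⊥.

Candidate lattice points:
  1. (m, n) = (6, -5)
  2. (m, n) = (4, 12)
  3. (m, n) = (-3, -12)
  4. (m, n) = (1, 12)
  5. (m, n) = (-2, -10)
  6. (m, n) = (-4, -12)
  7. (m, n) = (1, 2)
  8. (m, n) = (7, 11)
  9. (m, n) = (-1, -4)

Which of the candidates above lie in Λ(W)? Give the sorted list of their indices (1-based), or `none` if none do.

3, 5

Numerically β ≈ 3.30278 and β' = −1/β ≈ -0.30278.
candidate 1: (m,n)=(6,-5) → π∥ = 6-5·β ≈ -10.51388, π⊥ = 6-5·β' ≈ 7.51388 ∉ [0.6, 1.4) ⇒ out
candidate 2: (m,n)=(4,12) → π∥ = 4+12·β ≈ 43.63331, π⊥ = 4+12·β' ≈ 0.36669 ∉ [0.6, 1.4) ⇒ out
candidate 3: (m,n)=(-3,-12) → π∥ = -3-12·β ≈ -42.63331, π⊥ = -3-12·β' ≈ 0.63331 ∈ [0.6, 1.4) ⇒ IN Λ
candidate 4: (m,n)=(1,12) → π∥ = 1+12·β ≈ 40.63331, π⊥ = 1+12·β' ≈ -2.63331 ∉ [0.6, 1.4) ⇒ out
candidate 5: (m,n)=(-2,-10) → π∥ = -2-10·β ≈ -35.02776, π⊥ = -2-10·β' ≈ 1.02776 ∈ [0.6, 1.4) ⇒ IN Λ
candidate 6: (m,n)=(-4,-12) → π∥ = -4-12·β ≈ -43.63331, π⊥ = -4-12·β' ≈ -0.36669 ∉ [0.6, 1.4) ⇒ out
candidate 7: (m,n)=(1,2) → π∥ = 1+2·β ≈ 7.60555, π⊥ = 1+2·β' ≈ 0.39445 ∉ [0.6, 1.4) ⇒ out
candidate 8: (m,n)=(7,11) → π∥ = 7+11·β ≈ 43.33053, π⊥ = 7+11·β' ≈ 3.66947 ∉ [0.6, 1.4) ⇒ out
candidate 9: (m,n)=(-1,-4) → π∥ = -1-4·β ≈ -14.21110, π⊥ = -1-4·β' ≈ 0.21110 ∉ [0.6, 1.4) ⇒ out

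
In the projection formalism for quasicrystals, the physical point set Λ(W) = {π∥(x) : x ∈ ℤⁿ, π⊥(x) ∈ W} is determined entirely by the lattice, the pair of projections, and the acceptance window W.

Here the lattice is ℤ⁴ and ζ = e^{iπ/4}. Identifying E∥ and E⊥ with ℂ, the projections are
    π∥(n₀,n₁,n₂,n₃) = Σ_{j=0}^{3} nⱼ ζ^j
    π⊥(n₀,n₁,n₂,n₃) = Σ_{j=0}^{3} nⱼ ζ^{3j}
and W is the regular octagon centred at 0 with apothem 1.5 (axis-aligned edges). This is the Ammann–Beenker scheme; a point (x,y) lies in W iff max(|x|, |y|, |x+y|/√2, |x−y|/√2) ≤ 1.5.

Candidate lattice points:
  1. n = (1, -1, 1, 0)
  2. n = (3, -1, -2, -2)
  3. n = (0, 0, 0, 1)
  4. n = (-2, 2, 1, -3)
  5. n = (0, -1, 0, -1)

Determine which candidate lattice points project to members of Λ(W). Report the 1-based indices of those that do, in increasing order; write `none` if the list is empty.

3, 5

π⊥(n) = n₀ + n₁ζ³ + n₂ζ⁶ + n₃ζ⁹ where ζ = e^{iπ/4}.
#1 (1, -1, 1, 0): internal (1.7071, -1.7071); octagon support 2.4142 vs apothem 1.5 → ∉ W
#2 (3, -1, -2, -2): internal (2.2929, -0.1213); octagon support 2.2929 vs apothem 1.5 → ∉ W
#3 (0, 0, 0, 1): internal (0.7071, 0.7071); octagon support 1.0000 vs apothem 1.5 → ∈ W
#4 (-2, 2, 1, -3): internal (-5.5355, -1.7071); octagon support 5.5355 vs apothem 1.5 → ∉ W
#5 (0, -1, 0, -1): internal (0.0000, -1.4142); octagon support 1.4142 vs apothem 1.5 → ∈ W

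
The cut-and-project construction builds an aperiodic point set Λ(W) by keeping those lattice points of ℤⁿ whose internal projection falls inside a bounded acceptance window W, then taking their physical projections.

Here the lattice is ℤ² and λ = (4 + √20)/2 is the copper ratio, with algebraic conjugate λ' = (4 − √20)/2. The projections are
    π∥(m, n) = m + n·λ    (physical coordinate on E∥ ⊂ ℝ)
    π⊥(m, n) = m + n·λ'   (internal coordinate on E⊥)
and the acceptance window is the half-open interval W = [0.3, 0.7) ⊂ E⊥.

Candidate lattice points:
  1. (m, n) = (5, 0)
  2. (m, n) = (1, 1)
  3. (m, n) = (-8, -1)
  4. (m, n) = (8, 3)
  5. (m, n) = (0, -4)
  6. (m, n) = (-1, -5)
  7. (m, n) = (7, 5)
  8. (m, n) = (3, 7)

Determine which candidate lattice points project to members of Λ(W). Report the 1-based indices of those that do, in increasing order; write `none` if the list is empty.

Compute λ' = (4−√20)/2 = -0.236068, so π⊥(m,n) = m -0.236068·n.
#1 (5,0): internal coord 5 + (0)·λ' = +5.000000; +5.000000 ∉ [0.3, 0.7) → out
#2 (1,1): internal coord 1 + (1)·λ' = +0.763932; +0.763932 ∉ [0.3, 0.7) → out
#3 (-8,-1): internal coord -8 + (-1)·λ' = -7.763932; -7.763932 ∉ [0.3, 0.7) → out
#4 (8,3): internal coord 8 + (3)·λ' = +7.291796; +7.291796 ∉ [0.3, 0.7) → out
#5 (0,-4): internal coord 0 + (-4)·λ' = +0.944272; +0.944272 ∉ [0.3, 0.7) → out
#6 (-1,-5): internal coord -1 + (-5)·λ' = +0.180340; +0.180340 ∉ [0.3, 0.7) → out
#7 (7,5): internal coord 7 + (5)·λ' = +5.819660; +5.819660 ∉ [0.3, 0.7) → out
#8 (3,7): internal coord 3 + (7)·λ' = +1.347524; +1.347524 ∉ [0.3, 0.7) → out

none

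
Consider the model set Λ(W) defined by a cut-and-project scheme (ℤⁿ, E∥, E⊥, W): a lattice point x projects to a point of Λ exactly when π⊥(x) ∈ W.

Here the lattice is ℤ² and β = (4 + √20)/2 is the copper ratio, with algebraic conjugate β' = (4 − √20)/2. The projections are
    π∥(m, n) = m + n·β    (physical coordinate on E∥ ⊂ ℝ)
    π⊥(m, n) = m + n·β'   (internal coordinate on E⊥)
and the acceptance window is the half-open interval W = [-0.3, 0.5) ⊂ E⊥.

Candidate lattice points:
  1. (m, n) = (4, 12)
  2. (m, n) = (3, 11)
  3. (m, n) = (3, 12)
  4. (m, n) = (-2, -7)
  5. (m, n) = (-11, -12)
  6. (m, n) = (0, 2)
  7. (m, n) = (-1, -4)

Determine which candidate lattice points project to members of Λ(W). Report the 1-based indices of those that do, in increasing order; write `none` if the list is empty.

β' = (4−√20)/2 ≈ -0.236068.
#1 (4,12): internal coord 4 + (12)·β' = +1.167184; +1.167184 ∉ [-0.3, 0.5) → out
#2 (3,11): internal coord 3 + (11)·β' = +0.403252; +0.403252 ∈ [-0.3, 0.5) → IN Λ
#3 (3,12): internal coord 3 + (12)·β' = +0.167184; +0.167184 ∈ [-0.3, 0.5) → IN Λ
#4 (-2,-7): internal coord -2 + (-7)·β' = -0.347524; -0.347524 ∉ [-0.3, 0.5) → out
#5 (-11,-12): internal coord -11 + (-12)·β' = -8.167184; -8.167184 ∉ [-0.3, 0.5) → out
#6 (0,2): internal coord 0 + (2)·β' = -0.472136; -0.472136 ∉ [-0.3, 0.5) → out
#7 (-1,-4): internal coord -1 + (-4)·β' = -0.055728; -0.055728 ∈ [-0.3, 0.5) → IN Λ

2, 3, 7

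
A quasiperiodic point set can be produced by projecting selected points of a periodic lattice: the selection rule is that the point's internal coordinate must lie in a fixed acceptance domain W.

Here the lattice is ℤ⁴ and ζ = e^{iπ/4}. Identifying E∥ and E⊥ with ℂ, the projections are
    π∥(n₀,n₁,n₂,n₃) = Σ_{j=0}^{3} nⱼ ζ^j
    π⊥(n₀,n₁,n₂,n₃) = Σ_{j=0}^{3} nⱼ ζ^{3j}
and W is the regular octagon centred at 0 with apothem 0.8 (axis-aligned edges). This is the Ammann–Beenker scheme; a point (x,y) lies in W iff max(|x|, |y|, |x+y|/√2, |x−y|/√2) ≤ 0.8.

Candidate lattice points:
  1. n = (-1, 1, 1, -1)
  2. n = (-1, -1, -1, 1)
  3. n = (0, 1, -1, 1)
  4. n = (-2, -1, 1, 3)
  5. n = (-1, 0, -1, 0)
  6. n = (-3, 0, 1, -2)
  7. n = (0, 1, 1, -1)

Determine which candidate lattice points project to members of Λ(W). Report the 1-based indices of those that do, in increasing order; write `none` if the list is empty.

π⊥(n) = n₀ + n₁ζ³ + n₂ζ⁶ + n₃ζ⁹ where ζ = e^{iπ/4}.
candidate 1: n = (-1, 1, 1, -1) → π⊥ ≈ (-2.414214, -1.000000); max(|x|,|y|,|x±y|/√2) = 2.414214 > 0.8 ⇒ ∉ W
candidate 2: n = (-1, -1, -1, 1) → π⊥ ≈ (+0.414214, +1.000000); max(|x|,|y|,|x±y|/√2) = 1.000000 > 0.8 ⇒ ∉ W
candidate 3: n = (0, 1, -1, 1) → π⊥ ≈ (+0.000000, +2.414214); max(|x|,|y|,|x±y|/√2) = 2.414214 > 0.8 ⇒ ∉ W
candidate 4: n = (-2, -1, 1, 3) → π⊥ ≈ (+0.828427, +0.414214); max(|x|,|y|,|x±y|/√2) = 0.878680 > 0.8 ⇒ ∉ W
candidate 5: n = (-1, 0, -1, 0) → π⊥ ≈ (-1.000000, +1.000000); max(|x|,|y|,|x±y|/√2) = 1.414214 > 0.8 ⇒ ∉ W
candidate 6: n = (-3, 0, 1, -2) → π⊥ ≈ (-4.414214, -2.414214); max(|x|,|y|,|x±y|/√2) = 4.828427 > 0.8 ⇒ ∉ W
candidate 7: n = (0, 1, 1, -1) → π⊥ ≈ (-1.414214, -1.000000); max(|x|,|y|,|x±y|/√2) = 1.707107 > 0.8 ⇒ ∉ W

none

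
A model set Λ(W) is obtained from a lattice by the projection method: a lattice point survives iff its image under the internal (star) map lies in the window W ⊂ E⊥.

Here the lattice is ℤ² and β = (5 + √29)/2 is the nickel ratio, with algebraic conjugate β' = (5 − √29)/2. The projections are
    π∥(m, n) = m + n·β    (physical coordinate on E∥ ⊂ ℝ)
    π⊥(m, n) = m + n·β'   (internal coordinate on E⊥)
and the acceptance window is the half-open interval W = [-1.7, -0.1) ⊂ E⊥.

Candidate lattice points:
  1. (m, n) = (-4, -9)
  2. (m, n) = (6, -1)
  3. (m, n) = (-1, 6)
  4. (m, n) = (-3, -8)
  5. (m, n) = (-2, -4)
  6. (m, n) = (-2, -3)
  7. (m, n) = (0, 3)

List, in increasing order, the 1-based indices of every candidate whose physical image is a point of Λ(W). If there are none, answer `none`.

Compute β' = (5−√29)/2 = -0.1926, so π⊥(m,n) = m -0.1926·n.
#1 (-4,-9): internal coord -4 + (-9)·β' = -2.2668; -2.2668 ∉ [-1.7, -0.1) → out
#2 (6,-1): internal coord 6 + (-1)·β' = +6.1926; +6.1926 ∉ [-1.7, -0.1) → out
#3 (-1,6): internal coord -1 + (6)·β' = -2.1555; -2.1555 ∉ [-1.7, -0.1) → out
#4 (-3,-8): internal coord -3 + (-8)·β' = -1.4593; -1.4593 ∈ [-1.7, -0.1) → IN Λ
#5 (-2,-4): internal coord -2 + (-4)·β' = -1.2297; -1.2297 ∈ [-1.7, -0.1) → IN Λ
#6 (-2,-3): internal coord -2 + (-3)·β' = -1.4223; -1.4223 ∈ [-1.7, -0.1) → IN Λ
#7 (0,3): internal coord 0 + (3)·β' = -0.5777; -0.5777 ∈ [-1.7, -0.1) → IN Λ

4, 5, 6, 7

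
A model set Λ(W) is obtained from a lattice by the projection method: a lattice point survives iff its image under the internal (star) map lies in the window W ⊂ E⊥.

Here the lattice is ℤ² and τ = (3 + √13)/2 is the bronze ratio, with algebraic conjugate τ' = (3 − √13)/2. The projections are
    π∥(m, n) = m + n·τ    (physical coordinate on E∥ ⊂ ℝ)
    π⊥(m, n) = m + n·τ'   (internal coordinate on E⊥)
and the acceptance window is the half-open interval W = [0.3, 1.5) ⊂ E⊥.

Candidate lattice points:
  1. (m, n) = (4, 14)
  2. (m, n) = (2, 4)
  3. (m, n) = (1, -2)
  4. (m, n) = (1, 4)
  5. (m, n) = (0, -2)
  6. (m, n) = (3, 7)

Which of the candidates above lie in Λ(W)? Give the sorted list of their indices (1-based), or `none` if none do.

2, 5, 6

Numerically τ ≈ 3.30278 and τ' = −1/τ ≈ -0.30278.
[1] lift (4,14): star map gives -0.23886; window check 0.3 ≤ -0.23886 < 1.5 is false → out
[2] lift (2,4): star map gives 0.78890; window check 0.3 ≤ 0.78890 < 1.5 is true → IN Λ
[3] lift (1,-2): star map gives 1.60555; window check 0.3 ≤ 1.60555 < 1.5 is false → out
[4] lift (1,4): star map gives -0.21110; window check 0.3 ≤ -0.21110 < 1.5 is false → out
[5] lift (0,-2): star map gives 0.60555; window check 0.3 ≤ 0.60555 < 1.5 is true → IN Λ
[6] lift (3,7): star map gives 0.88057; window check 0.3 ≤ 0.88057 < 1.5 is true → IN Λ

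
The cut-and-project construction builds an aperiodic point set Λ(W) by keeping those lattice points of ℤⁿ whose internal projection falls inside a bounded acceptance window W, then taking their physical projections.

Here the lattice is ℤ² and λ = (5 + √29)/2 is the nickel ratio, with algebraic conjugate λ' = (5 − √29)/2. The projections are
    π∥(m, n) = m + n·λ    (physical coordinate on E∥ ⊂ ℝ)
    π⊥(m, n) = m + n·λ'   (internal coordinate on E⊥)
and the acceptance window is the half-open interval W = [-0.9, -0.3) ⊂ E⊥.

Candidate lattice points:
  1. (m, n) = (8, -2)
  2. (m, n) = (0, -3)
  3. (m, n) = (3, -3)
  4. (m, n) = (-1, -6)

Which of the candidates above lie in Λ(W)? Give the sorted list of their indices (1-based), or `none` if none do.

none

λ' = (5−√29)/2 ≈ -0.19258.
[1] lift (8,-2): star map gives 8.38516; window check -0.9 ≤ 8.38516 < -0.3 is false → out
[2] lift (0,-3): star map gives 0.57775; window check -0.9 ≤ 0.57775 < -0.3 is false → out
[3] lift (3,-3): star map gives 3.57775; window check -0.9 ≤ 3.57775 < -0.3 is false → out
[4] lift (-1,-6): star map gives 0.15549; window check -0.9 ≤ 0.15549 < -0.3 is false → out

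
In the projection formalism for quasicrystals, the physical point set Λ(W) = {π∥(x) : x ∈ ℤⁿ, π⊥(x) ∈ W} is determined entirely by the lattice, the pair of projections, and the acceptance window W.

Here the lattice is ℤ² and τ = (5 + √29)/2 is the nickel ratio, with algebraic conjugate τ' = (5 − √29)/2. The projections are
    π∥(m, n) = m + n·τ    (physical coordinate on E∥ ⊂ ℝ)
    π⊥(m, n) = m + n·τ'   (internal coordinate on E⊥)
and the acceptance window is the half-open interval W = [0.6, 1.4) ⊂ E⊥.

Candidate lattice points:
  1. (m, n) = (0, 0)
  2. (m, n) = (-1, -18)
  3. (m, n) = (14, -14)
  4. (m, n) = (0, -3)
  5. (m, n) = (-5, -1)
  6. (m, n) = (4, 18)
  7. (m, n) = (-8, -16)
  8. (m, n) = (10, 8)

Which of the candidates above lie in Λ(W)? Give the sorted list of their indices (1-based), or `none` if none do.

none

Numerically τ ≈ 5.192582 and τ' = −1/τ ≈ -0.192582.
#1 (0,0): internal coord 0 + (0)·τ' = +0.000000; +0.000000 ∉ [0.6, 1.4) → out
#2 (-1,-18): internal coord -1 + (-18)·τ' = +2.466483; +2.466483 ∉ [0.6, 1.4) → out
#3 (14,-14): internal coord 14 + (-14)·τ' = +16.696154; +16.696154 ∉ [0.6, 1.4) → out
#4 (0,-3): internal coord 0 + (-3)·τ' = +0.577747; +0.577747 ∉ [0.6, 1.4) → out
#5 (-5,-1): internal coord -5 + (-1)·τ' = -4.807418; -4.807418 ∉ [0.6, 1.4) → out
#6 (4,18): internal coord 4 + (18)·τ' = +0.533517; +0.533517 ∉ [0.6, 1.4) → out
#7 (-8,-16): internal coord -8 + (-16)·τ' = -4.918682; -4.918682 ∉ [0.6, 1.4) → out
#8 (10,8): internal coord 10 + (8)·τ' = +8.459341; +8.459341 ∉ [0.6, 1.4) → out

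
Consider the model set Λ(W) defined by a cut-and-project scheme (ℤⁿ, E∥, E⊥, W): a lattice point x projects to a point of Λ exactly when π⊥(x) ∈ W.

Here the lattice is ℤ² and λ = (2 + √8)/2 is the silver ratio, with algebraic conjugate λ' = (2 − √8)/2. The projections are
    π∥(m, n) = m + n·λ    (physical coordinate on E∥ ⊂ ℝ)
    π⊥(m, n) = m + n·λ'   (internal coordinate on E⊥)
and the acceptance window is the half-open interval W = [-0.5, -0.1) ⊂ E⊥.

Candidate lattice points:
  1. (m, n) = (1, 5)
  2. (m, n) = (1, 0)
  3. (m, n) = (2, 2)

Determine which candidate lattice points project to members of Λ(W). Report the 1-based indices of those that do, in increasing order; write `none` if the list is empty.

λ' = (2−√8)/2 ≈ -0.41421.
candidate 1: (m,n)=(1,5) → π∥ = 1+5·λ ≈ 13.07107, π⊥ = 1+5·λ' ≈ -1.07107 ∉ [-0.5, -0.1) ⇒ out
candidate 2: (m,n)=(1,0) → π∥ = 1+0·λ ≈ 1.00000, π⊥ = 1+0·λ' ≈ 1.00000 ∉ [-0.5, -0.1) ⇒ out
candidate 3: (m,n)=(2,2) → π∥ = 2+2·λ ≈ 6.82843, π⊥ = 2+2·λ' ≈ 1.17157 ∉ [-0.5, -0.1) ⇒ out

none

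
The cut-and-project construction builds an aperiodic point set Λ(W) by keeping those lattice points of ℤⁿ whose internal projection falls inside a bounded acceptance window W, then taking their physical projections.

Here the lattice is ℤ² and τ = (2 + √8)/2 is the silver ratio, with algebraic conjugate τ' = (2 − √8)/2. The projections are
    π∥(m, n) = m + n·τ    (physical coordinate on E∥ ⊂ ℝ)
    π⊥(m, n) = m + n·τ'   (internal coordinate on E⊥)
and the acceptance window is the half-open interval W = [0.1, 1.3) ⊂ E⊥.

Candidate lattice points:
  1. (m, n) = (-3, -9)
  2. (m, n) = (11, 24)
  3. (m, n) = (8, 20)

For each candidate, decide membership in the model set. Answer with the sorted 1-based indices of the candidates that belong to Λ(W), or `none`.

1, 2

Compute τ' = (2−√8)/2 = -0.414214, so π⊥(m,n) = m -0.414214·n.
candidate 1: (m,n)=(-3,-9) → π∥ = -3-9·τ ≈ -24.727922, π⊥ = -3-9·τ' ≈ 0.727922 ∈ [0.1, 1.3) ⇒ IN Λ
candidate 2: (m,n)=(11,24) → π∥ = 11+24·τ ≈ 68.941125, π⊥ = 11+24·τ' ≈ 1.058875 ∈ [0.1, 1.3) ⇒ IN Λ
candidate 3: (m,n)=(8,20) → π∥ = 8+20·τ ≈ 56.284271, π⊥ = 8+20·τ' ≈ -0.284271 ∉ [0.1, 1.3) ⇒ out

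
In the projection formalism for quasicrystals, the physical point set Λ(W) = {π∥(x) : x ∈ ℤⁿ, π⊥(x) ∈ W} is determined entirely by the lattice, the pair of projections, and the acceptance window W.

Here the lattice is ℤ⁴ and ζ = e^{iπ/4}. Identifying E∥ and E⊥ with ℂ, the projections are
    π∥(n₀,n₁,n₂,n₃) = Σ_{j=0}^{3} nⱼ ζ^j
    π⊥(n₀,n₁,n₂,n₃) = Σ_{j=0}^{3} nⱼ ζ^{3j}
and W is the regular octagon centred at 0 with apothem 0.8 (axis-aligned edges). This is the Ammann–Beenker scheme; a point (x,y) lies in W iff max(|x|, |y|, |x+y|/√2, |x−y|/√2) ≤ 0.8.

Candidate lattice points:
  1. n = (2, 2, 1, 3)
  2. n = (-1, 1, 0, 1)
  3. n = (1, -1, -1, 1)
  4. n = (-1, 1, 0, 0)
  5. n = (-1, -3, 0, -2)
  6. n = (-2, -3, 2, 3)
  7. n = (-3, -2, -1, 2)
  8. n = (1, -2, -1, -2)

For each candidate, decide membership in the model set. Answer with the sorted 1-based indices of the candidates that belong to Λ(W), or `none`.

none

Internal map: ζ^{3j} for j=0..3 gives (1,0), (−√2/2,√2/2), (0,−1), (√2/2,√2/2).
#1 (2, 2, 1, 3): internal (2.70711, 2.53553); octagon support 3.70711 vs apothem 0.8 → ∉ W
#2 (-1, 1, 0, 1): internal (-1.00000, 1.41421); octagon support 1.70711 vs apothem 0.8 → ∉ W
#3 (1, -1, -1, 1): internal (2.41421, 1.00000); octagon support 2.41421 vs apothem 0.8 → ∉ W
#4 (-1, 1, 0, 0): internal (-1.70711, 0.70711); octagon support 1.70711 vs apothem 0.8 → ∉ W
#5 (-1, -3, 0, -2): internal (-0.29289, -3.53553); octagon support 3.53553 vs apothem 0.8 → ∉ W
#6 (-2, -3, 2, 3): internal (2.24264, -2.00000); octagon support 3.00000 vs apothem 0.8 → ∉ W
#7 (-3, -2, -1, 2): internal (-0.17157, 1.00000); octagon support 1.00000 vs apothem 0.8 → ∉ W
#8 (1, -2, -1, -2): internal (1.00000, -1.82843); octagon support 2.00000 vs apothem 0.8 → ∉ W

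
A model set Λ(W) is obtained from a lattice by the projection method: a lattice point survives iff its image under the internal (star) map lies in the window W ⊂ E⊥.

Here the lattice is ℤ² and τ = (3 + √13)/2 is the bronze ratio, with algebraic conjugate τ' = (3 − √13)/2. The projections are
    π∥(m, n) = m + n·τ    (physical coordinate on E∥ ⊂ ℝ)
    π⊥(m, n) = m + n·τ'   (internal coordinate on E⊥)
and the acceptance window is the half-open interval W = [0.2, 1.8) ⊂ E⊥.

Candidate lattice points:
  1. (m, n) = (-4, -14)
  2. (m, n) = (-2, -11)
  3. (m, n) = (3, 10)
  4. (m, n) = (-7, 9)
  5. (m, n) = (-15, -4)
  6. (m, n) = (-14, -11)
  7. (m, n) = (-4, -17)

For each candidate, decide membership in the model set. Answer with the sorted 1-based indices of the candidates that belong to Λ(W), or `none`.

1, 2, 7

τ' = (3−√13)/2 ≈ -0.30278.
[1] lift (-4,-14): star map gives 0.23886; window check 0.2 ≤ 0.23886 < 1.8 is true → IN Λ
[2] lift (-2,-11): star map gives 1.33053; window check 0.2 ≤ 1.33053 < 1.8 is true → IN Λ
[3] lift (3,10): star map gives -0.02776; window check 0.2 ≤ -0.02776 < 1.8 is false → out
[4] lift (-7,9): star map gives -9.72498; window check 0.2 ≤ -9.72498 < 1.8 is false → out
[5] lift (-15,-4): star map gives -13.78890; window check 0.2 ≤ -13.78890 < 1.8 is false → out
[6] lift (-14,-11): star map gives -10.66947; window check 0.2 ≤ -10.66947 < 1.8 is false → out
[7] lift (-4,-17): star map gives 1.14719; window check 0.2 ≤ 1.14719 < 1.8 is true → IN Λ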